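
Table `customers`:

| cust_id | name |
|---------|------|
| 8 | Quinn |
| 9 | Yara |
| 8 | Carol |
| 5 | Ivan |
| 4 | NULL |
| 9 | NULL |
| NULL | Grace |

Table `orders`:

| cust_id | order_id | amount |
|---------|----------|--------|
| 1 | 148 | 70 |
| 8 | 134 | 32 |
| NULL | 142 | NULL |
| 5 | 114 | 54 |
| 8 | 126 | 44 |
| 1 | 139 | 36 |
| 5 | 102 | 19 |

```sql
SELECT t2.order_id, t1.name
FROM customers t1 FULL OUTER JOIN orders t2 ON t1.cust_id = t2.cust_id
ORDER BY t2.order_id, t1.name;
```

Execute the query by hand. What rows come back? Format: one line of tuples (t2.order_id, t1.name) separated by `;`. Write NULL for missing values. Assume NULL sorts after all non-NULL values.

(102, Ivan); (114, Ivan); (126, Carol); (126, Quinn); (134, Carol); (134, Quinn); (139, NULL); (142, NULL); (148, NULL); (NULL, Grace); (NULL, Yara); (NULL, NULL); (NULL, NULL)

FULL OUTER JOIN keeps every row from both sides; unmatched rows get NULL for the other side's columns.
Matching on t1.cust_id = t2.cust_id. A NULL in a compared column never satisfies the condition.
Matched pairs: 6; unmatched t1 rows kept: 4; unmatched t2 rows kept: 3.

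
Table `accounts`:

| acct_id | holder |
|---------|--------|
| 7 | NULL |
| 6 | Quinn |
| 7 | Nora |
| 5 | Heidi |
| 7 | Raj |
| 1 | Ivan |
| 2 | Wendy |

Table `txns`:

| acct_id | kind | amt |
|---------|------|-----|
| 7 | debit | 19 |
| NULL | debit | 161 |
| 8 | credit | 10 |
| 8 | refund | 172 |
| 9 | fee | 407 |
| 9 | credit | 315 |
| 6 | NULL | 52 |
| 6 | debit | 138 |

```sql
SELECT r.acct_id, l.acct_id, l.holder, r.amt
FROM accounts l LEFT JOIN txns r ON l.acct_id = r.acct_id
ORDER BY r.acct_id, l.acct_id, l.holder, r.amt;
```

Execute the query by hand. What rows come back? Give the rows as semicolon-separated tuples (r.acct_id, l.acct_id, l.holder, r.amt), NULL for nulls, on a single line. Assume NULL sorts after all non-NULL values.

(6, 6, Quinn, 52); (6, 6, Quinn, 138); (7, 7, Nora, 19); (7, 7, Raj, 19); (7, 7, NULL, 19); (NULL, 1, Ivan, NULL); (NULL, 2, Wendy, NULL); (NULL, 5, Heidi, NULL)

LEFT JOIN keeps every row from `accounts`; unmatched rows get NULL for `txns`'s columns.
Matching on l.acct_id = r.acct_id. A NULL in a compared column never satisfies the condition.
Matched pairs: 5; unmatched l rows kept: 3.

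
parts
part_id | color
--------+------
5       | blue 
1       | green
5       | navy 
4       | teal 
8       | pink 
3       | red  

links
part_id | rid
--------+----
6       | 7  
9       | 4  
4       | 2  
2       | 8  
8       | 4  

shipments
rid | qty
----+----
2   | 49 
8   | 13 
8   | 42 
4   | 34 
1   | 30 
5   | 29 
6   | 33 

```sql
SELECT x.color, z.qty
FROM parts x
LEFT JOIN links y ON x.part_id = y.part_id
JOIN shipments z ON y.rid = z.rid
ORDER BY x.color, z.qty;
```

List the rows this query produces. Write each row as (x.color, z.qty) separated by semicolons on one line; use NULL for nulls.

(pink, 34); (teal, 49)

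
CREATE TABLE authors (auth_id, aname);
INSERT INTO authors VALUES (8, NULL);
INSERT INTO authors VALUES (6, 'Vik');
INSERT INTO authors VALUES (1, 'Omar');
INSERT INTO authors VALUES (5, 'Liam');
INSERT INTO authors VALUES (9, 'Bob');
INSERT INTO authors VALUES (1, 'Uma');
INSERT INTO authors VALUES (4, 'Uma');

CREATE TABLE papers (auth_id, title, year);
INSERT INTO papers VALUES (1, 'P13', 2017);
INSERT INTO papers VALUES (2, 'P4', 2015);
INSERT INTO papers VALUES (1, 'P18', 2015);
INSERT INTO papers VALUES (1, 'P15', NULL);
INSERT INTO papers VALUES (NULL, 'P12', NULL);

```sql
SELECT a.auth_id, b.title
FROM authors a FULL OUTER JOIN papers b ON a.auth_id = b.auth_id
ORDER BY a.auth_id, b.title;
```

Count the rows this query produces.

13

FULL OUTER JOIN keeps every row from both sides; unmatched rows get NULL for the other side's columns.
Matching on a.auth_id = b.auth_id. A NULL in a compared column never satisfies the condition.
- a row (auth_id=8): no match → kept, b columns NULL.
- a row (auth_id=6): no match → kept, b columns NULL.
- a row (auth_id=1): matches 3 b row(s) → 3 output row(s).
- a row (auth_id=5): no match → kept, b columns NULL.
- a row (auth_id=9): no match → kept, b columns NULL.
- a row (auth_id=1): matches 3 b row(s) → 3 output row(s).
- a row (auth_id=4): no match → kept, b columns NULL.
- plus 2 unmatched b row(s), each kept with NULL a columns.
Total: 6 matched + 7 padded = 13 rows.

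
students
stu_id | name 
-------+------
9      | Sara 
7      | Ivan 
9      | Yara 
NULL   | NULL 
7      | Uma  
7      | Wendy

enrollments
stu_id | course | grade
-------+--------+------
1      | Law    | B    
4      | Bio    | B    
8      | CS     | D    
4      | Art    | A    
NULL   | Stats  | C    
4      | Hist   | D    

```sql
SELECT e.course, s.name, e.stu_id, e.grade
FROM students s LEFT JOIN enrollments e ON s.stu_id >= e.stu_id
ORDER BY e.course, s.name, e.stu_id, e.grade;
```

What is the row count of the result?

LEFT JOIN keeps every row from `students`; unmatched rows get NULL for `enrollments`'s columns.
Matching on s.stu_id >= e.stu_id. A NULL in a compared column never satisfies the condition.
- s row (stu_id=9): matches 5 e row(s) → 5 output row(s).
- s row (stu_id=7): matches 4 e row(s) → 4 output row(s).
- s row (stu_id=9): matches 5 e row(s) → 5 output row(s).
- s row (stu_id=NULL): no match → kept, e columns NULL.
- s row (stu_id=7): matches 4 e row(s) → 4 output row(s).
- s row (stu_id=7): matches 4 e row(s) → 4 output row(s).
Total: 22 matched + 1 padded = 23 rows.

23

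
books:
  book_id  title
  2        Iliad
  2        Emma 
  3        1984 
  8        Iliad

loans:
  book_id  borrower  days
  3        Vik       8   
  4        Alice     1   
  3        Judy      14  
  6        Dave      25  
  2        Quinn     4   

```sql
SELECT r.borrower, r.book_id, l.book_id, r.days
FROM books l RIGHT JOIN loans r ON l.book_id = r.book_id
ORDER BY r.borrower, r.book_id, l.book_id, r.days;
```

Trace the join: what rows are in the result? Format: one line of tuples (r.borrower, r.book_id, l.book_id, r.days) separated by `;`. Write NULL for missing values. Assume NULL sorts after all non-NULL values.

RIGHT JOIN keeps every row from `loans`; unmatched rows get NULL for `books`'s columns.
Matching on l.book_id = r.book_id.
- book_id=2: 1 matching r row(s), so 1 row(s) emitted.
- book_id=2: 1 matching r row(s), so 1 row(s) emitted.
- book_id=3: 2 matching r row(s), so 2 row(s) emitted.
- book_id=8: no matching r row.
- plus 2 unmatched r row(s), each kept with NULL l columns.
After projecting and ordering:
r.borrower | r.book_id | l.book_id | r.days
Alice | 4 | NULL | 1
Dave | 6 | NULL | 25
Judy | 3 | 3 | 14
Quinn | 2 | 2 | 4
Quinn | 2 | 2 | 4
Vik | 3 | 3 | 8

(Alice, 4, NULL, 1); (Dave, 6, NULL, 25); (Judy, 3, 3, 14); (Quinn, 2, 2, 4); (Quinn, 2, 2, 4); (Vik, 3, 3, 8)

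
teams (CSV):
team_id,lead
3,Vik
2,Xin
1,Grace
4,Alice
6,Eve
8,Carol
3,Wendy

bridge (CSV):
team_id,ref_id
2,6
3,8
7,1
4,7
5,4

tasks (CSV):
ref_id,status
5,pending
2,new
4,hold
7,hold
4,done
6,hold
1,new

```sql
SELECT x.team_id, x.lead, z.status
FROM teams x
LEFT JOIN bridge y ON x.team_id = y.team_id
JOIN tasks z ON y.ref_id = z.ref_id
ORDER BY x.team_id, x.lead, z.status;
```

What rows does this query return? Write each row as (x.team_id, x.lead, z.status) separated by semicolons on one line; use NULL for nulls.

Joins associate left-to-right: teams LEFT JOIN bridge on team_id gives 7 intermediate row(s).
Then INNER JOIN `tasks z` on ref_id: keep only rows whose y.ref_id appears in z.

(2, Xin, hold); (4, Alice, hold)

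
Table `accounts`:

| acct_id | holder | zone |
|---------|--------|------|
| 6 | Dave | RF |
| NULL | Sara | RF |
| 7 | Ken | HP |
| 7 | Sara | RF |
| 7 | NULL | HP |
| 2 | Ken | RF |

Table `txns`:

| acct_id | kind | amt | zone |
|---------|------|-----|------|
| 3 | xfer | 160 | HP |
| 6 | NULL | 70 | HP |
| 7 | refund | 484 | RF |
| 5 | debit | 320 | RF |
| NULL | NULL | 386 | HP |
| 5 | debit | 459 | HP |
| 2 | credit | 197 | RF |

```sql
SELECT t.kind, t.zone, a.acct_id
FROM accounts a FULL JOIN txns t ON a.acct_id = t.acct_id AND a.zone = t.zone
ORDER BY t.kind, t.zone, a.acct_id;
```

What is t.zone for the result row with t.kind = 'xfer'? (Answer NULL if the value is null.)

FULL OUTER JOIN keeps every row from both sides; unmatched rows get NULL for the other side's columns.
Matching on a.acct_id = t.acct_id AND a.zone = t.zone. A NULL in a compared column never satisfies the condition.
Matched pairs: 2; unmatched a rows kept: 4; unmatched t rows kept: 5.

HP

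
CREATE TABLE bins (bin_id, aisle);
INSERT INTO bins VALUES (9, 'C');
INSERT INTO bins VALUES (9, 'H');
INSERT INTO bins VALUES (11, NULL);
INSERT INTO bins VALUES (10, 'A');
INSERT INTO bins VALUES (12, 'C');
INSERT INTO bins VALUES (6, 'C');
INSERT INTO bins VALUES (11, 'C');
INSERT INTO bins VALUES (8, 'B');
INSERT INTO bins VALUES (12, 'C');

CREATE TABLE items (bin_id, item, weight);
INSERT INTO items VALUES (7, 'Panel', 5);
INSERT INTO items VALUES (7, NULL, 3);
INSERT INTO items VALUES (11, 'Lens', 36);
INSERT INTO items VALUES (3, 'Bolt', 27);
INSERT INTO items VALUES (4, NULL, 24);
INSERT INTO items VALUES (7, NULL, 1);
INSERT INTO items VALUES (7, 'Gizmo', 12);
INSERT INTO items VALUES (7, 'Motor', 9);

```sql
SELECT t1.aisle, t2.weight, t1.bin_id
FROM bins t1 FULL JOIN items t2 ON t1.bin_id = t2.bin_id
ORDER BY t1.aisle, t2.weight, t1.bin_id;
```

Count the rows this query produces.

FULL OUTER JOIN keeps every row from both sides; unmatched rows get NULL for the other side's columns.
Matching on t1.bin_id = t2.bin_id.
Matched pairs: 2; unmatched t1 rows kept: 7; unmatched t2 rows kept: 7.
Total: 2 matched + 14 padded = 16 rows.

16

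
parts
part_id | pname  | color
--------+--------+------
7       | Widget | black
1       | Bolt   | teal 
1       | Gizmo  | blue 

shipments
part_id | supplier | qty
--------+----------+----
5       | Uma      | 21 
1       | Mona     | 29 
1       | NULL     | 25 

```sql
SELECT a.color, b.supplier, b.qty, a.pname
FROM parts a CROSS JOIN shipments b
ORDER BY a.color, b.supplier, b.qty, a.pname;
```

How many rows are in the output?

9

CROSS JOIN pairs every row of `parts` with every row of `shipments`: 3 × 3 = 9 rows.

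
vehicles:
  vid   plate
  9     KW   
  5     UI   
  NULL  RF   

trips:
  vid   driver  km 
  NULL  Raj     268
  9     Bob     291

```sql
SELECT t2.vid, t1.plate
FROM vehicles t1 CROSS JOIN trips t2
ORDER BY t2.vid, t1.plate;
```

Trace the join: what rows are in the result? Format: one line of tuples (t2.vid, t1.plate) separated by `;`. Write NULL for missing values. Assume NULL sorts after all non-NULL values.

(9, KW); (9, RF); (9, UI); (NULL, KW); (NULL, RF); (NULL, UI)

CROSS JOIN pairs every row of `vehicles` with every row of `trips`: 3 × 2 = 6 rows.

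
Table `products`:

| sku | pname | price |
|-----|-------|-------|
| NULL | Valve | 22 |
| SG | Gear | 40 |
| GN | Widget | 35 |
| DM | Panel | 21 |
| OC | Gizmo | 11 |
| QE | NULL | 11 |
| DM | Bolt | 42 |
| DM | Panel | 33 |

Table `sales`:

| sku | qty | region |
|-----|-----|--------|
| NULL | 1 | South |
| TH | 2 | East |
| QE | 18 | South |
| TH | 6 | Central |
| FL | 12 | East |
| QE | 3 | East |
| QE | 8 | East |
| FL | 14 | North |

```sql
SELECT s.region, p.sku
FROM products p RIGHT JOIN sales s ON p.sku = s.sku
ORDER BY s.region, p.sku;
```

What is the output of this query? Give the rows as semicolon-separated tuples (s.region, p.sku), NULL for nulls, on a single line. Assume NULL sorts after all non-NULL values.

(Central, NULL); (East, QE); (East, QE); (East, NULL); (East, NULL); (North, NULL); (South, QE); (South, NULL)

RIGHT JOIN keeps every row from `sales`; unmatched rows get NULL for `products`'s columns.
Matching on p.sku = s.sku. A NULL in a compared column never satisfies the condition.
- sku=NULL: no matching s row.
- sku=SG: no matching s row.
- sku=GN: no matching s row.
- sku=DM: no matching s row.
- sku=OC: no matching s row.
- sku=QE: 3 matching s row(s), so 3 row(s) emitted.
- sku=DM: no matching s row.
- sku=DM: no matching s row.
- plus 5 unmatched s row(s), each kept with NULL p columns.
After projecting and ordering:
s.region | p.sku
Central | NULL
East | QE
East | QE
East | NULL
East | NULL
North | NULL
South | QE
South | NULL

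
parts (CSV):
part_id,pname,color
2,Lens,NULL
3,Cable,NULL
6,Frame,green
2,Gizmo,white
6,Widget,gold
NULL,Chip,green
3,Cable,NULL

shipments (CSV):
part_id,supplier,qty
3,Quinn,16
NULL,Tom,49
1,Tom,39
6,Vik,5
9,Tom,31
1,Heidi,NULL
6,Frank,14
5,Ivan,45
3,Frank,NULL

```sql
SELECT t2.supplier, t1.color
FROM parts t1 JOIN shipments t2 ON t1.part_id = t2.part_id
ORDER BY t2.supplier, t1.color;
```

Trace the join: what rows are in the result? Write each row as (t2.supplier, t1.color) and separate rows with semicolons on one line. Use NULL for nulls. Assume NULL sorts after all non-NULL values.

INNER JOIN keeps only pairs where the ON condition holds.
Matching on t1.part_id = t2.part_id. A NULL in a compared column never satisfies the condition.
Matched pairs: 8.

(Frank, gold); (Frank, green); (Frank, NULL); (Frank, NULL); (Quinn, NULL); (Quinn, NULL); (Vik, gold); (Vik, green)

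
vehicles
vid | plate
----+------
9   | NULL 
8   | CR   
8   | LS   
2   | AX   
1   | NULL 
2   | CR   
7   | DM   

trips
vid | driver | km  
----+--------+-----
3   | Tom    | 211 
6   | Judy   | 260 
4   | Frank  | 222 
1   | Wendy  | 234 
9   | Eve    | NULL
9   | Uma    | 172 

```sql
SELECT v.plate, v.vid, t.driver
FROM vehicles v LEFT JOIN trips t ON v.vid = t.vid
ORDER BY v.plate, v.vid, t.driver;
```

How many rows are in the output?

8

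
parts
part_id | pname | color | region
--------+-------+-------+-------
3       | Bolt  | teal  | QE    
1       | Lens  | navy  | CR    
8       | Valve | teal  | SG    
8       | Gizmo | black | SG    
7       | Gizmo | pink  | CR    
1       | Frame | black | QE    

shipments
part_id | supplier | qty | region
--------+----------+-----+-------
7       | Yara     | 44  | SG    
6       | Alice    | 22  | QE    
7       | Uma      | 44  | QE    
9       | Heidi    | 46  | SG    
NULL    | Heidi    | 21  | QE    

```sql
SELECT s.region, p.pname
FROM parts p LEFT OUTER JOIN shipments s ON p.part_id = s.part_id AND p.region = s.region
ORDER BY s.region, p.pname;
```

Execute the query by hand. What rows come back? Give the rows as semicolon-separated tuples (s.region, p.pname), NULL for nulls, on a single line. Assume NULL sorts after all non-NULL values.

(NULL, Bolt); (NULL, Frame); (NULL, Gizmo); (NULL, Gizmo); (NULL, Lens); (NULL, Valve)

LEFT JOIN keeps every row from `parts`; unmatched rows get NULL for `shipments`'s columns.
Matching on p.part_id = s.part_id AND p.region = s.region. A NULL in a compared column never satisfies the condition.
- p row (part_id=3, region=QE): no match → kept, s columns NULL.
- p row (part_id=1, region=CR): no match → kept, s columns NULL.
- p row (part_id=8, region=SG): no match → kept, s columns NULL.
- p row (part_id=8, region=SG): no match → kept, s columns NULL.
- p row (part_id=7, region=CR): no match → kept, s columns NULL.
- p row (part_id=1, region=QE): no match → kept, s columns NULL.
After projecting and ordering:
s.region | p.pname
NULL | Bolt
NULL | Frame
NULL | Gizmo
NULL | Gizmo
NULL | Lens
NULL | Valve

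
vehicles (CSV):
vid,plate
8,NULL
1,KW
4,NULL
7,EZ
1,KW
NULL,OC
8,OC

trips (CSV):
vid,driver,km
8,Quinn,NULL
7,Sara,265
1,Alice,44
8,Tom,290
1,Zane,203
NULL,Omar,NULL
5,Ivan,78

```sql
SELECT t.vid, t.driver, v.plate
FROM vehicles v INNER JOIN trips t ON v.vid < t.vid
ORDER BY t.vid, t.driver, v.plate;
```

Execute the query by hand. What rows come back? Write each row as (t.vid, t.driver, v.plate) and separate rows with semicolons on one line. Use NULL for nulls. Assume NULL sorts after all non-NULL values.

INNER JOIN keeps only pairs where the ON condition holds.
Matching on v.vid < t.vid. A NULL in a compared column never satisfies the condition.
Matched pairs: 14.

(5, Ivan, KW); (5, Ivan, KW); (5, Ivan, NULL); (7, Sara, KW); (7, Sara, KW); (7, Sara, NULL); (8, Quinn, EZ); (8, Quinn, KW); (8, Quinn, KW); (8, Quinn, NULL); (8, Tom, EZ); (8, Tom, KW); (8, Tom, KW); (8, Tom, NULL)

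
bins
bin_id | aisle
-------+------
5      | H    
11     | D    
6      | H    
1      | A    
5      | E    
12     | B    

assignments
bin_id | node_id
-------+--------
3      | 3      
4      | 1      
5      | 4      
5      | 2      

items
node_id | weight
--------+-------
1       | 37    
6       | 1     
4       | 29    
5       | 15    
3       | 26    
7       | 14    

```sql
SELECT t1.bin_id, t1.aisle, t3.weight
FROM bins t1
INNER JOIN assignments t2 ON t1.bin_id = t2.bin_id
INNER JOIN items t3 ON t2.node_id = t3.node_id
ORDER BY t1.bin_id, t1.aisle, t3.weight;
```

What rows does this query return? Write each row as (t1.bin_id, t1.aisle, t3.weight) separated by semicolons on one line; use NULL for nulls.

(5, E, 29); (5, H, 29)

Step 1 — t1 INNER JOIN t2 on bin_id → 4 row(s).
Then INNER JOIN `items t3` on node_id: keep only rows whose t2.node_id appears in t3.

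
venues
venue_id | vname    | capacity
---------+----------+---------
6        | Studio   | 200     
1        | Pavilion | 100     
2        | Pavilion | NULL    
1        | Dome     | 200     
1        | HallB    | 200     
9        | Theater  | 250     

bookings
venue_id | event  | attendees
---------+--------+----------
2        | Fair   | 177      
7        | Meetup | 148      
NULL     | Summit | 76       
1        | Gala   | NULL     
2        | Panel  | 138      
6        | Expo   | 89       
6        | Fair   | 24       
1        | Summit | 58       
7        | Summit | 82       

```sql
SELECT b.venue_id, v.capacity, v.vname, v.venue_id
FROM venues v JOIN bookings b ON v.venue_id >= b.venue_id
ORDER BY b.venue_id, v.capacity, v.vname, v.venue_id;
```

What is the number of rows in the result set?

INNER JOIN keeps only pairs where the ON condition holds.
Matching on v.venue_id >= b.venue_id. A NULL in a compared column never satisfies the condition.
- v[0] venue_id=6 → 6 match(es) in b → 6 row(s).
- v[1] venue_id=1 → 2 match(es) in b → 2 row(s).
- v[2] venue_id=2 → 4 match(es) in b → 4 row(s).
- v[3] venue_id=1 → 2 match(es) in b → 2 row(s).
- v[4] venue_id=1 → 2 match(es) in b → 2 row(s).
- v[5] venue_id=9 → 8 match(es) in b → 8 row(s).
Total: 24 rows.

24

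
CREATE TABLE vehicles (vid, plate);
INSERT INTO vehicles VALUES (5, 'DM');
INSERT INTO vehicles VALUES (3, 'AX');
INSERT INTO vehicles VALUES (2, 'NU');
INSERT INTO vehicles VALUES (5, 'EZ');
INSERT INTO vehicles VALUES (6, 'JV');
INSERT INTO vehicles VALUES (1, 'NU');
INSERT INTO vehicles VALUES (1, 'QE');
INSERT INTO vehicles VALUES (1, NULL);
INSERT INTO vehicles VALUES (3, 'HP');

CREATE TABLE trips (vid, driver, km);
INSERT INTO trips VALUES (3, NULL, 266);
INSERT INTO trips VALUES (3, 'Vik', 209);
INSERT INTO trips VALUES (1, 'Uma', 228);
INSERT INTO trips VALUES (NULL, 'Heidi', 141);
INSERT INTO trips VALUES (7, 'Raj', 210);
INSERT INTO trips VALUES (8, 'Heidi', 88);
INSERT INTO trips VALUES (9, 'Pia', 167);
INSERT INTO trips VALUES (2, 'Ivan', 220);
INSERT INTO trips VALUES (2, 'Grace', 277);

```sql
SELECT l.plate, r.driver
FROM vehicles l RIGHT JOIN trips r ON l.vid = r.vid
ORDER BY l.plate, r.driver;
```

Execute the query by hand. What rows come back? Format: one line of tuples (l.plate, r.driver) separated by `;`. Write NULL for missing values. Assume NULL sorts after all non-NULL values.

(AX, Vik); (AX, NULL); (HP, Vik); (HP, NULL); (NU, Grace); (NU, Ivan); (NU, Uma); (QE, Uma); (NULL, Heidi); (NULL, Heidi); (NULL, Pia); (NULL, Raj); (NULL, Uma)

RIGHT JOIN keeps every row from `trips`; unmatched rows get NULL for `vehicles`'s columns.
Matching on l.vid = r.vid. A NULL in a compared column never satisfies the condition.
Matched pairs: 9; unmatched r rows kept: 4.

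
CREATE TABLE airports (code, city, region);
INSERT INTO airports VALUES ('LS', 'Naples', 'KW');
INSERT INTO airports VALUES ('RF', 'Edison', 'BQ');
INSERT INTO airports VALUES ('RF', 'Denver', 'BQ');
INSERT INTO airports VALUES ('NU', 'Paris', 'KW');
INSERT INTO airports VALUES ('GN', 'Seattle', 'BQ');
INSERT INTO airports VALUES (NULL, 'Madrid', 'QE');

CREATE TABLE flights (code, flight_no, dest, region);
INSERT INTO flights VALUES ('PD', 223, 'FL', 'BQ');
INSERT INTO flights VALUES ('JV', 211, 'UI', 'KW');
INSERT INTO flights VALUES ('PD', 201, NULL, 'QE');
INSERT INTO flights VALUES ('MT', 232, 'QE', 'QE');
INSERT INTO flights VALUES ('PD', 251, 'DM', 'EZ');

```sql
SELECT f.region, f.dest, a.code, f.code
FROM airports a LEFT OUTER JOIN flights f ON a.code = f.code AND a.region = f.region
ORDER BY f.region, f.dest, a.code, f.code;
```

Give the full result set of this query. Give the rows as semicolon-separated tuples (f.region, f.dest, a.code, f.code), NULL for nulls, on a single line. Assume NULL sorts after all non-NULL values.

LEFT JOIN keeps every row from `airports`; unmatched rows get NULL for `flights`'s columns.
Matching on a.code = f.code AND a.region = f.region. A NULL in a compared column never satisfies the condition.
- a row (code=LS, region=KW): no match → kept, f columns NULL.
- a row (code=RF, region=BQ): no match → kept, f columns NULL.
- a row (code=RF, region=BQ): no match → kept, f columns NULL.
- a row (code=NU, region=KW): no match → kept, f columns NULL.
- a row (code=GN, region=BQ): no match → kept, f columns NULL.
- a row (code=NULL, region=QE): no match → kept, f columns NULL.
After projecting and ordering:
f.region | f.dest | a.code | f.code
NULL | NULL | GN | NULL
NULL | NULL | LS | NULL
NULL | NULL | NU | NULL
NULL | NULL | RF | NULL
NULL | NULL | RF | NULL
NULL | NULL | NULL | NULL

(NULL, NULL, GN, NULL); (NULL, NULL, LS, NULL); (NULL, NULL, NU, NULL); (NULL, NULL, RF, NULL); (NULL, NULL, RF, NULL); (NULL, NULL, NULL, NULL)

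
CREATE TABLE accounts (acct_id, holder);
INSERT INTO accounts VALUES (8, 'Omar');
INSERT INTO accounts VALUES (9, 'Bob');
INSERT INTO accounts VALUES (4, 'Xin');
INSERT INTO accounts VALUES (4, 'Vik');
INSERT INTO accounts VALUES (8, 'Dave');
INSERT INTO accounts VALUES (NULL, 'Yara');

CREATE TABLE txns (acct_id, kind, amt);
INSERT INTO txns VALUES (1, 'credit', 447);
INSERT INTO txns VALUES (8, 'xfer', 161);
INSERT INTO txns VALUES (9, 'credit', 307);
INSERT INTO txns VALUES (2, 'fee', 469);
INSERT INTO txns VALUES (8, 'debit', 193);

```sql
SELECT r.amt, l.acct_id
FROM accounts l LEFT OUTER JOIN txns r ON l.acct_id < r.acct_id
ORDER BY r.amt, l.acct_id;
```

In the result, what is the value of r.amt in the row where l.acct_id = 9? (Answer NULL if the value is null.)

LEFT JOIN keeps every row from `accounts`; unmatched rows get NULL for `txns`'s columns.
Matching on l.acct_id < r.acct_id. A NULL in a compared column never satisfies the condition.
- l row (acct_id=8): matches 1 r row(s) → 1 output row(s).
- l row (acct_id=9): no match → kept, r columns NULL.
- l row (acct_id=4): matches 3 r row(s) → 3 output row(s).
- l row (acct_id=4): matches 3 r row(s) → 3 output row(s).
- l row (acct_id=8): matches 1 r row(s) → 1 output row(s).
- l row (acct_id=NULL): no match → kept, r columns NULL.

NULL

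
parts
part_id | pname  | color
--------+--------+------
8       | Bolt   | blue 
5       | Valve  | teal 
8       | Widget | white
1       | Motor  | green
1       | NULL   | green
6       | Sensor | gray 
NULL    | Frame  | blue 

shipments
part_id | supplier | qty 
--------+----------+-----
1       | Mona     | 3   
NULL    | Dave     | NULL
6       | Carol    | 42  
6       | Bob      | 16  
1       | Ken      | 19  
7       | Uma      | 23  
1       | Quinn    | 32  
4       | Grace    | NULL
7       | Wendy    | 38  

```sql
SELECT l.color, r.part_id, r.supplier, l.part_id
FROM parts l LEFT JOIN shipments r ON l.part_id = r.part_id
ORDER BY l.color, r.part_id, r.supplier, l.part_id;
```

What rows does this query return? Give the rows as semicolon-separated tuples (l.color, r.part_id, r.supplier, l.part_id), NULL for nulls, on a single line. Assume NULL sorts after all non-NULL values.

LEFT JOIN keeps every row from `parts`; unmatched rows get NULL for `shipments`'s columns.
Matching on l.part_id = r.part_id. A NULL in a compared column never satisfies the condition.
Matched pairs: 8; unmatched l rows kept: 4.

(blue, NULL, NULL, 8); (blue, NULL, NULL, NULL); (gray, 6, Bob, 6); (gray, 6, Carol, 6); (green, 1, Ken, 1); (green, 1, Ken, 1); (green, 1, Mona, 1); (green, 1, Mona, 1); (green, 1, Quinn, 1); (green, 1, Quinn, 1); (teal, NULL, NULL, 5); (white, NULL, NULL, 8)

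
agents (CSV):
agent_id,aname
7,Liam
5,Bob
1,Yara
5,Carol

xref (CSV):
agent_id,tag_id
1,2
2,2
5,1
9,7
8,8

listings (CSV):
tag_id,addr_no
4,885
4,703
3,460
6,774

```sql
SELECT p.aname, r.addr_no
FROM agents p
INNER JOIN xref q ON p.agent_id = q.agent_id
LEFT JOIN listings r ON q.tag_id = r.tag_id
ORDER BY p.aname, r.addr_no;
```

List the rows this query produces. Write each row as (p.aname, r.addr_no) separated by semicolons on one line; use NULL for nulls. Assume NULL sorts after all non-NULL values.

(Bob, NULL); (Carol, NULL); (Yara, NULL)

Evaluate left to right. First `agents p INNER JOIN xref q` on agent_id: 3 row(s).
Then LEFT JOIN `listings r` on tag_id: each of those 3 rows is kept; rows whose q.tag_id has no match in r get NULL for r's columns.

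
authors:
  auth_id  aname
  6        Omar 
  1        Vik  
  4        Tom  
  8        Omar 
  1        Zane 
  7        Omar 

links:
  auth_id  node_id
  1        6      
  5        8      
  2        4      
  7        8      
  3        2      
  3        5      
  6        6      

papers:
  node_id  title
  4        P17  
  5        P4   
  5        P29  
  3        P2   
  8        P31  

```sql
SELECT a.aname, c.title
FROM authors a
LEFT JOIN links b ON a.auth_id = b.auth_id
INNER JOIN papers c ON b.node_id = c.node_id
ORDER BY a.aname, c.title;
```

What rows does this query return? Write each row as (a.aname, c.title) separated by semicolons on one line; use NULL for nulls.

(Omar, P31)

Joins associate left-to-right: authors LEFT JOIN links on auth_id gives 6 intermediate row(s).
Then INNER JOIN `papers c` on node_id: keep only rows whose b.node_id appears in c.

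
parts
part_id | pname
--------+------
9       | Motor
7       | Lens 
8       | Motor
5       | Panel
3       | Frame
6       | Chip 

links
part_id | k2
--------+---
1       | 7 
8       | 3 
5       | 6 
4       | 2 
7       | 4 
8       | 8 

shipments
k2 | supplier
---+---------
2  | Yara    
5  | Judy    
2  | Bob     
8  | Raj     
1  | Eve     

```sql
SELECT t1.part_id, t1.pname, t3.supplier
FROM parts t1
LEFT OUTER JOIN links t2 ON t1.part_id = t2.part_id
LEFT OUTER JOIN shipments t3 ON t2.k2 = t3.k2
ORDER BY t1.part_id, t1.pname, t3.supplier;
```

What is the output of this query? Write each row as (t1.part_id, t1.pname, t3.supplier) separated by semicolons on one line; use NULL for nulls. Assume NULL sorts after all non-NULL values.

(3, Frame, NULL); (5, Panel, NULL); (6, Chip, NULL); (7, Lens, NULL); (8, Motor, Raj); (8, Motor, NULL); (9, Motor, NULL)

Evaluate left to right. First `parts t1 LEFT JOIN links t2` on part_id: 7 row(s).
Then LEFT JOIN `shipments t3` on k2: each of those 7 rows is kept; rows whose t2.k2 has no match in t3 get NULL for t3's columns.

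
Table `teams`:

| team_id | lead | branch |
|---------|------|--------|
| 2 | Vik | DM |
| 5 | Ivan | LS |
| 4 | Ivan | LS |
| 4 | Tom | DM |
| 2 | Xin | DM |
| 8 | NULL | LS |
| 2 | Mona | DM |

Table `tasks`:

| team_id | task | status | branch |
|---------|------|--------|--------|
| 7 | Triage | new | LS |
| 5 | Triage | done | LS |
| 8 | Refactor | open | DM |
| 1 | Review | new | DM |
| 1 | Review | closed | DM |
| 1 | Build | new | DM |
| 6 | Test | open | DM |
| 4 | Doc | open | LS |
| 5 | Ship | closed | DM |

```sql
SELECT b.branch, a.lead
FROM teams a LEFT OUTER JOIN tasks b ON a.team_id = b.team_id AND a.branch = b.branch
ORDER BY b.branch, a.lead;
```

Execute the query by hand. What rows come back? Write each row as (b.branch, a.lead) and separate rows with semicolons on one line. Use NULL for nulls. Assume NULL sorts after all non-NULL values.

(LS, Ivan); (LS, Ivan); (NULL, Mona); (NULL, Tom); (NULL, Vik); (NULL, Xin); (NULL, NULL)

LEFT JOIN keeps every row from `teams`; unmatched rows get NULL for `tasks`'s columns.
Matching on a.team_id = b.team_id AND a.branch = b.branch.
- team_id=2, branch=DM: no b row matches, row kept with b columns NULL.
- team_id=5, branch=LS: 1 matching b row(s), so 1 row(s) emitted.
- team_id=4, branch=LS: 1 matching b row(s), so 1 row(s) emitted.
- team_id=4, branch=DM: no b row matches, row kept with b columns NULL.
- team_id=2, branch=DM: no b row matches, row kept with b columns NULL.
- team_id=8, branch=LS: no b row matches, row kept with b columns NULL.
- team_id=2, branch=DM: no b row matches, row kept with b columns NULL.
After projecting and ordering:
b.branch | a.lead
LS | Ivan
LS | Ivan
NULL | Mona
NULL | Tom
NULL | Vik
NULL | Xin
NULL | NULL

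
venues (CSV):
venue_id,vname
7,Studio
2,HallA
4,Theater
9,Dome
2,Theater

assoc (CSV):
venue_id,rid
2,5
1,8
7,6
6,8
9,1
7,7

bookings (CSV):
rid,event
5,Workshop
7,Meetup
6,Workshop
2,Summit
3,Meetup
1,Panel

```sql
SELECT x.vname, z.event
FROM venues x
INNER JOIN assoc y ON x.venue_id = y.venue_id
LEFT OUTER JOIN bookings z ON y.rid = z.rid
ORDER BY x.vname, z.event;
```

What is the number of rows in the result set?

5

Step 1 — x INNER JOIN y on venue_id → 5 row(s).
Then LEFT JOIN `bookings z` on rid: each of those 5 rows is kept; rows whose y.rid has no match in z get NULL for z's columns.
Result: 5 row(s).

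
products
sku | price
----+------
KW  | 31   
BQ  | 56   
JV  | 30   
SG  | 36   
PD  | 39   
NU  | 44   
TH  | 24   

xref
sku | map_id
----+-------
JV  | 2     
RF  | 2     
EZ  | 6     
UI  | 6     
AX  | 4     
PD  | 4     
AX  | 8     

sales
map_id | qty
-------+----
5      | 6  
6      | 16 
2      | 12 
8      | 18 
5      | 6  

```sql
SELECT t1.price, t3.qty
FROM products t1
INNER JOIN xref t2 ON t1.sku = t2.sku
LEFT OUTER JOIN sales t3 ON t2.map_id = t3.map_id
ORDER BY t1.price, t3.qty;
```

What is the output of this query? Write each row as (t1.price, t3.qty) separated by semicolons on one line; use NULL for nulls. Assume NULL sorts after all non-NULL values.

(30, 12); (39, NULL)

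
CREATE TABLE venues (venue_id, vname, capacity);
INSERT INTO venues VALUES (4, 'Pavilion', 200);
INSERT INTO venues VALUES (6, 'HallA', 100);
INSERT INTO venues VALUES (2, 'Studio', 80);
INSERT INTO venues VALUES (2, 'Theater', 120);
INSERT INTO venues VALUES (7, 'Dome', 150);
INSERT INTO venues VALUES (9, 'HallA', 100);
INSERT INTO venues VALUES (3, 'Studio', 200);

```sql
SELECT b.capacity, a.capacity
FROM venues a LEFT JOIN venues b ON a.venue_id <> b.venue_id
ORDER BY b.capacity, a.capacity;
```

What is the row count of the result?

40

LEFT JOIN keeps every row from `venues a`; unmatched rows get NULL for `venues b`'s columns.
Matching on a.venue_id <> b.venue_id.
Matched pairs: 40; unmatched a rows kept: 0.
Total: 40 rows.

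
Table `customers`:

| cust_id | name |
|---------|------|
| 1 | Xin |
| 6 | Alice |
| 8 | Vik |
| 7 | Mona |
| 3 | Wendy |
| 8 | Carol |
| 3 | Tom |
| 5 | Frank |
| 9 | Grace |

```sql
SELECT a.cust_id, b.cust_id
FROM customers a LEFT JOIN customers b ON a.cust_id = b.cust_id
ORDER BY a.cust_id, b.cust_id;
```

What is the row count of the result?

LEFT JOIN keeps every row from `customers a`; unmatched rows get NULL for `customers b`'s columns.
Matching on a.cust_id = b.cust_id.
- a row (cust_id=1): matches 1 b row(s) → 1 output row(s).
- a row (cust_id=6): matches 1 b row(s) → 1 output row(s).
- a row (cust_id=8): matches 2 b row(s) → 2 output row(s).
- a row (cust_id=7): matches 1 b row(s) → 1 output row(s).
- a row (cust_id=3): matches 2 b row(s) → 2 output row(s).
- a row (cust_id=8): matches 2 b row(s) → 2 output row(s).
- a row (cust_id=3): matches 2 b row(s) → 2 output row(s).
- a row (cust_id=5): matches 1 b row(s) → 1 output row(s).
- a row (cust_id=9): matches 1 b row(s) → 1 output row(s).
Total: 13 rows.

13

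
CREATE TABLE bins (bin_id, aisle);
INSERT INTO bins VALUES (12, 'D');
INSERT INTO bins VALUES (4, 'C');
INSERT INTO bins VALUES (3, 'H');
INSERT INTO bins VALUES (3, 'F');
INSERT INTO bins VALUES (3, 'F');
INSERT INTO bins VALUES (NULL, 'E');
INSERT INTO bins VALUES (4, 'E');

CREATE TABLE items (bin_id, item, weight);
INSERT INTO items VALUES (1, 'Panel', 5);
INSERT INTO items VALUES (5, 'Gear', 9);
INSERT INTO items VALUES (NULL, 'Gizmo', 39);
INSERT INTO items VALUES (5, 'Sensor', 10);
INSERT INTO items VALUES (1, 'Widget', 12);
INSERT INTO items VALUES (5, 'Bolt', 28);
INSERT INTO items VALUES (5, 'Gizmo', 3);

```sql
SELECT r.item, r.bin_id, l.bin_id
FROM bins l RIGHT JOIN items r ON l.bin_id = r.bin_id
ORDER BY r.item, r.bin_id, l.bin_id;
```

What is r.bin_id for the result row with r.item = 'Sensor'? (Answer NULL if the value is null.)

5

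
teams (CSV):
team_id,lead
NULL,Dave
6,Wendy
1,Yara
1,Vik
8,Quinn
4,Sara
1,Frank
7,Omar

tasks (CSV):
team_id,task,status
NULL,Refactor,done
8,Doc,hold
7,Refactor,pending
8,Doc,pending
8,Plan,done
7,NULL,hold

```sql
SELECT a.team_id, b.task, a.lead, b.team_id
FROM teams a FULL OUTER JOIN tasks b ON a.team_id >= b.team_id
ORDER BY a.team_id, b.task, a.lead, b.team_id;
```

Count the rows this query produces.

14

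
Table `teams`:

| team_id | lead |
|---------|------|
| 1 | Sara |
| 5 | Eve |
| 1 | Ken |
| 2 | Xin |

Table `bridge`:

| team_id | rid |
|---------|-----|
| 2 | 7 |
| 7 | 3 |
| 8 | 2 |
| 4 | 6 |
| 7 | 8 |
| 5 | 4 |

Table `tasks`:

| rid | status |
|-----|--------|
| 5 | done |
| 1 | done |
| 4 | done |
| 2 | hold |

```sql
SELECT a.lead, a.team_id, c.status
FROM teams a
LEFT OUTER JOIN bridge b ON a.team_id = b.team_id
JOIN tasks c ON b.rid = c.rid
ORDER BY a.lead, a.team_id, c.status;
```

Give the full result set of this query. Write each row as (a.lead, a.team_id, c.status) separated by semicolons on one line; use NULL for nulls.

(Eve, 5, done)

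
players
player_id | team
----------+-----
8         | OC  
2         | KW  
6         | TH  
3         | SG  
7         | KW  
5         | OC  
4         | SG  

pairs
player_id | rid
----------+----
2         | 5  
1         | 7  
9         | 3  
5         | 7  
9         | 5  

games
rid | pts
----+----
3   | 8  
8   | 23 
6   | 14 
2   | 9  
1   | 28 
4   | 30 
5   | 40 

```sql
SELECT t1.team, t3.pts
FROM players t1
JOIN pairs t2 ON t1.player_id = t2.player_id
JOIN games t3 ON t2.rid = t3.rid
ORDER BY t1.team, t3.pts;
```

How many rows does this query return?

1

Joins associate left-to-right: players INNER JOIN pairs on player_id gives 2 intermediate row(s).
Then INNER JOIN `games t3` on rid: keep only rows whose t2.rid appears in t3.
Result: 1 row(s).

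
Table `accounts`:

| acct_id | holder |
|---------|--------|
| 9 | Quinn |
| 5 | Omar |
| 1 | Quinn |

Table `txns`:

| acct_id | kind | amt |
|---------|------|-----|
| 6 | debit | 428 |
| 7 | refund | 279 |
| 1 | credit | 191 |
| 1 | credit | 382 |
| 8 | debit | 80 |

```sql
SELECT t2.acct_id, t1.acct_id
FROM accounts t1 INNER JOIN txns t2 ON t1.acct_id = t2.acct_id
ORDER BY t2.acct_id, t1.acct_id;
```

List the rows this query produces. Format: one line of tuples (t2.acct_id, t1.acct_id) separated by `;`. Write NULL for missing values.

(1, 1); (1, 1)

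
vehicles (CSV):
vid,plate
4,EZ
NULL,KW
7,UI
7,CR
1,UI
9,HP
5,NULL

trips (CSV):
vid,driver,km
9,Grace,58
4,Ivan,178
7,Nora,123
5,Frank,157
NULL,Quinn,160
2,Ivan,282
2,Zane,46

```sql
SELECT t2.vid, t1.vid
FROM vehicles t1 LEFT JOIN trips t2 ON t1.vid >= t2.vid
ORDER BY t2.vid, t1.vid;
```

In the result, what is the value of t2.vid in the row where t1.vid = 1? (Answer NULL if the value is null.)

NULL

LEFT JOIN keeps every row from `vehicles`; unmatched rows get NULL for `trips`'s columns.
Matching on t1.vid >= t2.vid. A NULL in a compared column never satisfies the condition.
Matched pairs: 23; unmatched t1 rows kept: 2.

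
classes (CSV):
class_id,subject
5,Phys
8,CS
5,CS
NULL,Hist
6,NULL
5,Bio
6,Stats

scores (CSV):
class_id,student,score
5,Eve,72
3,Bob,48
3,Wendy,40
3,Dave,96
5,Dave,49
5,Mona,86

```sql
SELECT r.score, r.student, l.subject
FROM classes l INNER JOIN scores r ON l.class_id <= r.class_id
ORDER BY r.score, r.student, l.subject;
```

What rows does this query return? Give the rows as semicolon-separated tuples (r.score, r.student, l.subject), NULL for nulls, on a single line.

(49, Dave, Bio); (49, Dave, CS); (49, Dave, Phys); (72, Eve, Bio); (72, Eve, CS); (72, Eve, Phys); (86, Mona, Bio); (86, Mona, CS); (86, Mona, Phys)

INNER JOIN keeps only pairs where the ON condition holds.
Matching on l.class_id <= r.class_id. A NULL in a compared column never satisfies the condition.
- l (class_id=5) pairs with 3 row(s) of r.
- l (class_id=8) has no partner → excluded.
- l (class_id=5) pairs with 3 row(s) of r.
- l (class_id=NULL) has no partner → excluded.
- l (class_id=6) has no partner → excluded.
- l (class_id=5) pairs with 3 row(s) of r.
- l (class_id=6) has no partner → excluded.
After projecting and ordering:
r.score | r.student | l.subject
49 | Dave | Bio
49 | Dave | CS
49 | Dave | Phys
72 | Eve | Bio
72 | Eve | CS
72 | Eve | Phys
86 | Mona | Bio
86 | Mona | CS
86 | Mona | Phys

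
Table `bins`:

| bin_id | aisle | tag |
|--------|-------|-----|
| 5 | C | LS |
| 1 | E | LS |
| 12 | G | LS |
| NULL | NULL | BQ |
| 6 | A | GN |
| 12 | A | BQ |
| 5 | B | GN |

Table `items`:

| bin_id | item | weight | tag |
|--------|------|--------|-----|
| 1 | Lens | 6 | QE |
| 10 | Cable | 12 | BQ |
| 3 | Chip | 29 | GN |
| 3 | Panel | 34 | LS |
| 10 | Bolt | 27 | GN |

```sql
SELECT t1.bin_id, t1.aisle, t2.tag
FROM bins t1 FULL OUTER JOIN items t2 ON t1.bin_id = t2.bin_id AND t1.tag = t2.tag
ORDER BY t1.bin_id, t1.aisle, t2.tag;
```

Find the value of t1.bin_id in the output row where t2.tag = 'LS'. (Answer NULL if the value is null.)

FULL OUTER JOIN keeps every row from both sides; unmatched rows get NULL for the other side's columns.
Matching on t1.bin_id = t2.bin_id AND t1.tag = t2.tag. A NULL in a compared column never satisfies the condition.
- t1 row (bin_id=5, tag=LS): no match → kept, t2 columns NULL.
- t1 row (bin_id=1, tag=LS): no match → kept, t2 columns NULL.
- t1 row (bin_id=12, tag=LS): no match → kept, t2 columns NULL.
- t1 row (bin_id=NULL, tag=BQ): no match → kept, t2 columns NULL.
- t1 row (bin_id=6, tag=GN): no match → kept, t2 columns NULL.
- t1 row (bin_id=12, tag=BQ): no match → kept, t2 columns NULL.
- t1 row (bin_id=5, tag=GN): no match → kept, t2 columns NULL.
- 5 row(s) from t2 found no t1 partner → padded with NULL.

NULL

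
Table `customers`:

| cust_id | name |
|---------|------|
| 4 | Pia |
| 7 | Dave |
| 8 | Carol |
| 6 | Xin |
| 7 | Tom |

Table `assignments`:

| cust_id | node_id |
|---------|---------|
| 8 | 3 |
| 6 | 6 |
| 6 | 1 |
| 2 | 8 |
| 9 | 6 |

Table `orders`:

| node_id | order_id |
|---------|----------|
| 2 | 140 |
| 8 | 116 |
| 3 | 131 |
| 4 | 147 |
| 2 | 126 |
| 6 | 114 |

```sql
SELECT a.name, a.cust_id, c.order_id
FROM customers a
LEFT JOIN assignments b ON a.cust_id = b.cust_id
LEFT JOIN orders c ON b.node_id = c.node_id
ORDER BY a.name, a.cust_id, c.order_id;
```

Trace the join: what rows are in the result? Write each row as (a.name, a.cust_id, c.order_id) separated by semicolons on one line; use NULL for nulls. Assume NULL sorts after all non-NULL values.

(Carol, 8, 131); (Dave, 7, NULL); (Pia, 4, NULL); (Tom, 7, NULL); (Xin, 6, 114); (Xin, 6, NULL)

Step 1 — a LEFT JOIN b on cust_id → 6 row(s).
Then LEFT JOIN `orders c` on node_id: each of those 6 rows is kept; rows whose b.node_id has no match in c get NULL for c's columns.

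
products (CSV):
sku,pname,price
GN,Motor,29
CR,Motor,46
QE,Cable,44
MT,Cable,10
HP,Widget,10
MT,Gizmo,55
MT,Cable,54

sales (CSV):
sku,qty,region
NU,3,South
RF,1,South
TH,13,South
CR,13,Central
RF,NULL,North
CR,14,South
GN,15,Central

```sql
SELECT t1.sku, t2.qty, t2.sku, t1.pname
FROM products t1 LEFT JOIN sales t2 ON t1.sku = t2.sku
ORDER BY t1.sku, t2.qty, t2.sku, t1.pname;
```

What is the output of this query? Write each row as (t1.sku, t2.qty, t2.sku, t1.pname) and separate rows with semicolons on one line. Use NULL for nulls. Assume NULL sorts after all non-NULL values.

LEFT JOIN keeps every row from `products`; unmatched rows get NULL for `sales`'s columns.
Matching on t1.sku = t2.sku.
- t1 (sku=GN) pairs with 1 row(s) of t2.
- t1 (sku=CR) pairs with 2 row(s) of t2.
- t1 (sku=QE) has no partner → padded with NULL.
- t1 (sku=MT) has no partner → padded with NULL.
- t1 (sku=HP) has no partner → padded with NULL.
- t1 (sku=MT) has no partner → padded with NULL.
- t1 (sku=MT) has no partner → padded with NULL.
After projecting and ordering:
t1.sku | t2.qty | t2.sku | t1.pname
CR | 13 | CR | Motor
CR | 14 | CR | Motor
GN | 15 | GN | Motor
HP | NULL | NULL | Widget
MT | NULL | NULL | Cable
MT | NULL | NULL | Cable
MT | NULL | NULL | Gizmo
QE | NULL | NULL | Cable

(CR, 13, CR, Motor); (CR, 14, CR, Motor); (GN, 15, GN, Motor); (HP, NULL, NULL, Widget); (MT, NULL, NULL, Cable); (MT, NULL, NULL, Cable); (MT, NULL, NULL, Gizmo); (QE, NULL, NULL, Cable)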